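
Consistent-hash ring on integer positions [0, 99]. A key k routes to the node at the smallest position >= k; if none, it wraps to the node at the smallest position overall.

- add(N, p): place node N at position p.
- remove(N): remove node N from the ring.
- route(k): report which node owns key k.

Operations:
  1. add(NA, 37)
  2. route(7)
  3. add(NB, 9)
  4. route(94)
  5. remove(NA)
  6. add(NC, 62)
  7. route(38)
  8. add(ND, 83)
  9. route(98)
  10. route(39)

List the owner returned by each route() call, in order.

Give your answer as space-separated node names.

Answer: NA NB NC NB NC

Derivation:
Op 1: add NA@37 -> ring=[37:NA]
Op 2: route key 7: smallest pos >= 7 is 37 -> NA
Op 3: add NB@9 -> ring=[9:NB,37:NA]
Op 4: route key 94: none >= 94, wrap to smallest pos 9 -> NB
Op 5: remove NA -> ring=[9:NB]
Op 6: add NC@62 -> ring=[9:NB,62:NC]
Op 7: route key 38: smallest pos >= 38 is 62 -> NC
Op 8: add ND@83 -> ring=[9:NB,62:NC,83:ND]
Op 9: route key 98: none >= 98, wrap to smallest pos 9 -> NB
Op 10: route key 39: smallest pos >= 39 is 62 -> NC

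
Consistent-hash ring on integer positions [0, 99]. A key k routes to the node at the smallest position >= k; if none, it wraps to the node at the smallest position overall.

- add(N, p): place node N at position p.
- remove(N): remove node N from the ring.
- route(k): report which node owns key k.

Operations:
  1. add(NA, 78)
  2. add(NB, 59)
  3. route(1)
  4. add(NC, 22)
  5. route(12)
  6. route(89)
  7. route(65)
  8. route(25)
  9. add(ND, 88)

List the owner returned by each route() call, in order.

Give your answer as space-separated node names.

Answer: NB NC NC NA NB

Derivation:
Op 1: add NA@78 -> ring=[78:NA]
Op 2: add NB@59 -> ring=[59:NB,78:NA]
Op 3: route key 1: smallest pos >= 1 is 59 -> NB
Op 4: add NC@22 -> ring=[22:NC,59:NB,78:NA]
Op 5: route key 12: smallest pos >= 12 is 22 -> NC
Op 6: route key 89: none >= 89, wrap to smallest pos 22 -> NC
Op 7: route key 65: smallest pos >= 65 is 78 -> NA
Op 8: route key 25: smallest pos >= 25 is 59 -> NB
Op 9: add ND@88 -> ring=[22:NC,59:NB,78:NA,88:ND]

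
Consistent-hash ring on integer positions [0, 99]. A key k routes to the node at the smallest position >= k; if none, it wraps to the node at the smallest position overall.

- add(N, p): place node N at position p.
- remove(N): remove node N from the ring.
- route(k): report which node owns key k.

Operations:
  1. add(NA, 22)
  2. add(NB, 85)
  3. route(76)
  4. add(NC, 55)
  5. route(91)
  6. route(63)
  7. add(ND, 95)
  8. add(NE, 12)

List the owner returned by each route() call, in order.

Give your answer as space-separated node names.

Op 1: add NA@22 -> ring=[22:NA]
Op 2: add NB@85 -> ring=[22:NA,85:NB]
Op 3: route key 76: smallest pos >= 76 is 85 -> NB
Op 4: add NC@55 -> ring=[22:NA,55:NC,85:NB]
Op 5: route key 91: none >= 91, wrap to smallest pos 22 -> NA
Op 6: route key 63: smallest pos >= 63 is 85 -> NB
Op 7: add ND@95 -> ring=[22:NA,55:NC,85:NB,95:ND]
Op 8: add NE@12 -> ring=[12:NE,22:NA,55:NC,85:NB,95:ND]

Answer: NB NA NB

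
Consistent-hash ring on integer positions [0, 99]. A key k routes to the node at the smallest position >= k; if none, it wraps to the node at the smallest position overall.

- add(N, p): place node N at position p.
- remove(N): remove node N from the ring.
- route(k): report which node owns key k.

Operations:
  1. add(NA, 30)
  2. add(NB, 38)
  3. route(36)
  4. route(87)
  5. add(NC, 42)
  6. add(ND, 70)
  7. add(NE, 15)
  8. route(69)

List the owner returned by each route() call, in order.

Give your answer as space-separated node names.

Op 1: add NA@30 -> ring=[30:NA]
Op 2: add NB@38 -> ring=[30:NA,38:NB]
Op 3: route key 36: smallest pos >= 36 is 38 -> NB
Op 4: route key 87: none >= 87, wrap to smallest pos 30 -> NA
Op 5: add NC@42 -> ring=[30:NA,38:NB,42:NC]
Op 6: add ND@70 -> ring=[30:NA,38:NB,42:NC,70:ND]
Op 7: add NE@15 -> ring=[15:NE,30:NA,38:NB,42:NC,70:ND]
Op 8: route key 69: smallest pos >= 69 is 70 -> ND

Answer: NB NA ND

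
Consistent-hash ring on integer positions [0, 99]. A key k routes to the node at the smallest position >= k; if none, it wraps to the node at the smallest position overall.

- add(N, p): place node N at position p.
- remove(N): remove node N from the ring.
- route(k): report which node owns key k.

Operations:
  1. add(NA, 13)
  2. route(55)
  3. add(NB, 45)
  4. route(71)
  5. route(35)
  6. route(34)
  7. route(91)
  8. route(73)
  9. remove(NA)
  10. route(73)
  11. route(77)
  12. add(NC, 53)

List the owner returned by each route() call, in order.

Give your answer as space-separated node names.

Answer: NA NA NB NB NA NA NB NB

Derivation:
Op 1: add NA@13 -> ring=[13:NA]
Op 2: route key 55: none >= 55, wrap to smallest pos 13 -> NA
Op 3: add NB@45 -> ring=[13:NA,45:NB]
Op 4: route key 71: none >= 71, wrap to smallest pos 13 -> NA
Op 5: route key 35: smallest pos >= 35 is 45 -> NB
Op 6: route key 34: smallest pos >= 34 is 45 -> NB
Op 7: route key 91: none >= 91, wrap to smallest pos 13 -> NA
Op 8: route key 73: none >= 73, wrap to smallest pos 13 -> NA
Op 9: remove NA -> ring=[45:NB]
Op 10: route key 73: none >= 73, wrap to smallest pos 45 -> NB
Op 11: route key 77: none >= 77, wrap to smallest pos 45 -> NB
Op 12: add NC@53 -> ring=[45:NB,53:NC]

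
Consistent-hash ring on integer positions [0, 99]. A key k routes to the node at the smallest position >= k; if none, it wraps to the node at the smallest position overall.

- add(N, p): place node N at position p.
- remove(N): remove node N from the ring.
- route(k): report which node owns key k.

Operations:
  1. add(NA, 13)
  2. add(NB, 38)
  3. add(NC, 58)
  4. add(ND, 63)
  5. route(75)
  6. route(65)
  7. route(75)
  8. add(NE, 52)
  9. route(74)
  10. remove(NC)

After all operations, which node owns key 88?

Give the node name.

Op 1: add NA@13 -> ring=[13:NA]
Op 2: add NB@38 -> ring=[13:NA,38:NB]
Op 3: add NC@58 -> ring=[13:NA,38:NB,58:NC]
Op 4: add ND@63 -> ring=[13:NA,38:NB,58:NC,63:ND]
Op 5: route key 75: none >= 75, wrap to smallest pos 13 -> NA
Op 6: route key 65: none >= 65, wrap to smallest pos 13 -> NA
Op 7: route key 75: none >= 75, wrap to smallest pos 13 -> NA
Op 8: add NE@52 -> ring=[13:NA,38:NB,52:NE,58:NC,63:ND]
Op 9: route key 74: none >= 74, wrap to smallest pos 13 -> NA
Op 10: remove NC -> ring=[13:NA,38:NB,52:NE,63:ND]
Final route key 88: none >= 88, wrap to smallest pos 13 -> NA

Answer: NA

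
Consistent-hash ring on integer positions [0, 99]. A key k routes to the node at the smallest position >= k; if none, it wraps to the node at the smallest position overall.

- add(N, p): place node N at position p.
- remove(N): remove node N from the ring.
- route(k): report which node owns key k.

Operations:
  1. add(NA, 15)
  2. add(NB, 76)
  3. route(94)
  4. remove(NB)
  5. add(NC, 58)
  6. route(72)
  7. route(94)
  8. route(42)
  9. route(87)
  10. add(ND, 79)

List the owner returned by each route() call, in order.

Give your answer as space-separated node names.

Op 1: add NA@15 -> ring=[15:NA]
Op 2: add NB@76 -> ring=[15:NA,76:NB]
Op 3: route key 94: none >= 94, wrap to smallest pos 15 -> NA
Op 4: remove NB -> ring=[15:NA]
Op 5: add NC@58 -> ring=[15:NA,58:NC]
Op 6: route key 72: none >= 72, wrap to smallest pos 15 -> NA
Op 7: route key 94: none >= 94, wrap to smallest pos 15 -> NA
Op 8: route key 42: smallest pos >= 42 is 58 -> NC
Op 9: route key 87: none >= 87, wrap to smallest pos 15 -> NA
Op 10: add ND@79 -> ring=[15:NA,58:NC,79:ND]

Answer: NA NA NA NC NA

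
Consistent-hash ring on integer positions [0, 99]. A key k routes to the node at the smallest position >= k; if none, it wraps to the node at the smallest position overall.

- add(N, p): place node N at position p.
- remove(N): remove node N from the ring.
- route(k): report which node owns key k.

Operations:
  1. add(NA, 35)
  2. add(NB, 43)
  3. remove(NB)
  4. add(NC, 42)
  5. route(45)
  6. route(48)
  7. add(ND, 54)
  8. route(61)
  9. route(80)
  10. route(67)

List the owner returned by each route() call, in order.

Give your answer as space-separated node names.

Op 1: add NA@35 -> ring=[35:NA]
Op 2: add NB@43 -> ring=[35:NA,43:NB]
Op 3: remove NB -> ring=[35:NA]
Op 4: add NC@42 -> ring=[35:NA,42:NC]
Op 5: route key 45: none >= 45, wrap to smallest pos 35 -> NA
Op 6: route key 48: none >= 48, wrap to smallest pos 35 -> NA
Op 7: add ND@54 -> ring=[35:NA,42:NC,54:ND]
Op 8: route key 61: none >= 61, wrap to smallest pos 35 -> NA
Op 9: route key 80: none >= 80, wrap to smallest pos 35 -> NA
Op 10: route key 67: none >= 67, wrap to smallest pos 35 -> NA

Answer: NA NA NA NA NA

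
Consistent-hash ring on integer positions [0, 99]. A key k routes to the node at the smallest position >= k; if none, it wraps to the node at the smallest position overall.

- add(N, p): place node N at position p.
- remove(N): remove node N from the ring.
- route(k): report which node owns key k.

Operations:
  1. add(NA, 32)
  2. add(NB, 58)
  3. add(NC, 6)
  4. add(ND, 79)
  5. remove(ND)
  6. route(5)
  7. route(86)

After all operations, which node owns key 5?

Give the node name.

Op 1: add NA@32 -> ring=[32:NA]
Op 2: add NB@58 -> ring=[32:NA,58:NB]
Op 3: add NC@6 -> ring=[6:NC,32:NA,58:NB]
Op 4: add ND@79 -> ring=[6:NC,32:NA,58:NB,79:ND]
Op 5: remove ND -> ring=[6:NC,32:NA,58:NB]
Op 6: route key 5: smallest pos >= 5 is 6 -> NC
Op 7: route key 86: none >= 86, wrap to smallest pos 6 -> NC
Final route key 5: smallest pos >= 5 is 6 -> NC

Answer: NC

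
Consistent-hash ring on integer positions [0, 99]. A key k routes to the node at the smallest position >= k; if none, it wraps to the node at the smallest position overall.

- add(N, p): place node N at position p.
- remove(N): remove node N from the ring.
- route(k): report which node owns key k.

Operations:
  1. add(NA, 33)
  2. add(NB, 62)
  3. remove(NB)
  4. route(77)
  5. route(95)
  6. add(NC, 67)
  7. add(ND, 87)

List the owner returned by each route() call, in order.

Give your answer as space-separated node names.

Op 1: add NA@33 -> ring=[33:NA]
Op 2: add NB@62 -> ring=[33:NA,62:NB]
Op 3: remove NB -> ring=[33:NA]
Op 4: route key 77: none >= 77, wrap to smallest pos 33 -> NA
Op 5: route key 95: none >= 95, wrap to smallest pos 33 -> NA
Op 6: add NC@67 -> ring=[33:NA,67:NC]
Op 7: add ND@87 -> ring=[33:NA,67:NC,87:ND]

Answer: NA NA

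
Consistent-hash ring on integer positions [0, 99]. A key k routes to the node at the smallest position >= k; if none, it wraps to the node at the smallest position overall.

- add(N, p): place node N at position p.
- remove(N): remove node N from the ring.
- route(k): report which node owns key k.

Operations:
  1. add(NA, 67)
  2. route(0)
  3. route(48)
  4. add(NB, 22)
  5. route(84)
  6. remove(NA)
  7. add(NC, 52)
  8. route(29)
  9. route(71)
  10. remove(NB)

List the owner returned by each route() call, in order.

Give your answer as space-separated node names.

Answer: NA NA NB NC NB

Derivation:
Op 1: add NA@67 -> ring=[67:NA]
Op 2: route key 0: smallest pos >= 0 is 67 -> NA
Op 3: route key 48: smallest pos >= 48 is 67 -> NA
Op 4: add NB@22 -> ring=[22:NB,67:NA]
Op 5: route key 84: none >= 84, wrap to smallest pos 22 -> NB
Op 6: remove NA -> ring=[22:NB]
Op 7: add NC@52 -> ring=[22:NB,52:NC]
Op 8: route key 29: smallest pos >= 29 is 52 -> NC
Op 9: route key 71: none >= 71, wrap to smallest pos 22 -> NB
Op 10: remove NB -> ring=[52:NC]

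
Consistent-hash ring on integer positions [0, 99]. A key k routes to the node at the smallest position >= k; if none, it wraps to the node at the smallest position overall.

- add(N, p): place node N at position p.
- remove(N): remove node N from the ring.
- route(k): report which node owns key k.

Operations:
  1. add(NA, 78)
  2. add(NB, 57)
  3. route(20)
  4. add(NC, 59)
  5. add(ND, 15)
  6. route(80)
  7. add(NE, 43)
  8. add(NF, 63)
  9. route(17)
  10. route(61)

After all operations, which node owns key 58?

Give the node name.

Op 1: add NA@78 -> ring=[78:NA]
Op 2: add NB@57 -> ring=[57:NB,78:NA]
Op 3: route key 20: smallest pos >= 20 is 57 -> NB
Op 4: add NC@59 -> ring=[57:NB,59:NC,78:NA]
Op 5: add ND@15 -> ring=[15:ND,57:NB,59:NC,78:NA]
Op 6: route key 80: none >= 80, wrap to smallest pos 15 -> ND
Op 7: add NE@43 -> ring=[15:ND,43:NE,57:NB,59:NC,78:NA]
Op 8: add NF@63 -> ring=[15:ND,43:NE,57:NB,59:NC,63:NF,78:NA]
Op 9: route key 17: smallest pos >= 17 is 43 -> NE
Op 10: route key 61: smallest pos >= 61 is 63 -> NF
Final route key 58: smallest pos >= 58 is 59 -> NC

Answer: NC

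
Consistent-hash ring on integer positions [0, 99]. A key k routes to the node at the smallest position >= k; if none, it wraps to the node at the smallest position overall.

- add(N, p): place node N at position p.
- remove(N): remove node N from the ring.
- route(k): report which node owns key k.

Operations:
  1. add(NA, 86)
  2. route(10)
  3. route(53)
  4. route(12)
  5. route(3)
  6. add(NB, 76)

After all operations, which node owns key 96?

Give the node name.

Answer: NB

Derivation:
Op 1: add NA@86 -> ring=[86:NA]
Op 2: route key 10: smallest pos >= 10 is 86 -> NA
Op 3: route key 53: smallest pos >= 53 is 86 -> NA
Op 4: route key 12: smallest pos >= 12 is 86 -> NA
Op 5: route key 3: smallest pos >= 3 is 86 -> NA
Op 6: add NB@76 -> ring=[76:NB,86:NA]
Final route key 96: none >= 96, wrap to smallest pos 76 -> NB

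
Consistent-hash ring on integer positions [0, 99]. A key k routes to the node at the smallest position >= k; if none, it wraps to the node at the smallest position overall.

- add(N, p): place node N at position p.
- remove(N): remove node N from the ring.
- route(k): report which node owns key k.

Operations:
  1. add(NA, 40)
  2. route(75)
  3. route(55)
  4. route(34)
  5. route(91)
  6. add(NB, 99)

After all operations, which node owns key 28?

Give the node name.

Op 1: add NA@40 -> ring=[40:NA]
Op 2: route key 75: none >= 75, wrap to smallest pos 40 -> NA
Op 3: route key 55: none >= 55, wrap to smallest pos 40 -> NA
Op 4: route key 34: smallest pos >= 34 is 40 -> NA
Op 5: route key 91: none >= 91, wrap to smallest pos 40 -> NA
Op 6: add NB@99 -> ring=[40:NA,99:NB]
Final route key 28: smallest pos >= 28 is 40 -> NA

Answer: NA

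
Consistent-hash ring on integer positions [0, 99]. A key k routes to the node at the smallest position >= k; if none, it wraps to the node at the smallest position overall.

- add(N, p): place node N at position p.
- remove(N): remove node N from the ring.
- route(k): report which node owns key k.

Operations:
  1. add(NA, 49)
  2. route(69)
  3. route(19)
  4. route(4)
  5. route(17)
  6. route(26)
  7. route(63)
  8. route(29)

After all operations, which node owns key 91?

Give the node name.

Op 1: add NA@49 -> ring=[49:NA]
Op 2: route key 69: none >= 69, wrap to smallest pos 49 -> NA
Op 3: route key 19: smallest pos >= 19 is 49 -> NA
Op 4: route key 4: smallest pos >= 4 is 49 -> NA
Op 5: route key 17: smallest pos >= 17 is 49 -> NA
Op 6: route key 26: smallest pos >= 26 is 49 -> NA
Op 7: route key 63: none >= 63, wrap to smallest pos 49 -> NA
Op 8: route key 29: smallest pos >= 29 is 49 -> NA
Final route key 91: none >= 91, wrap to smallest pos 49 -> NA

Answer: NA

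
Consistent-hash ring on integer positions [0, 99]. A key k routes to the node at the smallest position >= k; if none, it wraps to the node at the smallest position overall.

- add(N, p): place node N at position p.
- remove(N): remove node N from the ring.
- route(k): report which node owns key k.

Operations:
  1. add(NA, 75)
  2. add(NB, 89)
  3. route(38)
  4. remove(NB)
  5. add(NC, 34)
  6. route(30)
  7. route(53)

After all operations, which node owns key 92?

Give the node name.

Answer: NC

Derivation:
Op 1: add NA@75 -> ring=[75:NA]
Op 2: add NB@89 -> ring=[75:NA,89:NB]
Op 3: route key 38: smallest pos >= 38 is 75 -> NA
Op 4: remove NB -> ring=[75:NA]
Op 5: add NC@34 -> ring=[34:NC,75:NA]
Op 6: route key 30: smallest pos >= 30 is 34 -> NC
Op 7: route key 53: smallest pos >= 53 is 75 -> NA
Final route key 92: none >= 92, wrap to smallest pos 34 -> NC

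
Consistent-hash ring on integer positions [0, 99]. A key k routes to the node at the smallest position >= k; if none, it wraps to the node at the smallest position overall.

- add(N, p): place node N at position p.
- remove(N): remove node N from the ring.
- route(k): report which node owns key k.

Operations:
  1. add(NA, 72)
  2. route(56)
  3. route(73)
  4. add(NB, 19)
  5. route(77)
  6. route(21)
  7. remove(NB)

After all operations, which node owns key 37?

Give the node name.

Answer: NA

Derivation:
Op 1: add NA@72 -> ring=[72:NA]
Op 2: route key 56: smallest pos >= 56 is 72 -> NA
Op 3: route key 73: none >= 73, wrap to smallest pos 72 -> NA
Op 4: add NB@19 -> ring=[19:NB,72:NA]
Op 5: route key 77: none >= 77, wrap to smallest pos 19 -> NB
Op 6: route key 21: smallest pos >= 21 is 72 -> NA
Op 7: remove NB -> ring=[72:NA]
Final route key 37: smallest pos >= 37 is 72 -> NA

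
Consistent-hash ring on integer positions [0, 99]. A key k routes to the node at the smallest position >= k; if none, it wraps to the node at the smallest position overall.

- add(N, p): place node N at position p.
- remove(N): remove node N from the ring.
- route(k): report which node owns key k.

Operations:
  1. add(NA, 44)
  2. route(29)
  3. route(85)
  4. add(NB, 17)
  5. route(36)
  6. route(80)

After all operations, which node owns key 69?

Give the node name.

Op 1: add NA@44 -> ring=[44:NA]
Op 2: route key 29: smallest pos >= 29 is 44 -> NA
Op 3: route key 85: none >= 85, wrap to smallest pos 44 -> NA
Op 4: add NB@17 -> ring=[17:NB,44:NA]
Op 5: route key 36: smallest pos >= 36 is 44 -> NA
Op 6: route key 80: none >= 80, wrap to smallest pos 17 -> NB
Final route key 69: none >= 69, wrap to smallest pos 17 -> NB

Answer: NB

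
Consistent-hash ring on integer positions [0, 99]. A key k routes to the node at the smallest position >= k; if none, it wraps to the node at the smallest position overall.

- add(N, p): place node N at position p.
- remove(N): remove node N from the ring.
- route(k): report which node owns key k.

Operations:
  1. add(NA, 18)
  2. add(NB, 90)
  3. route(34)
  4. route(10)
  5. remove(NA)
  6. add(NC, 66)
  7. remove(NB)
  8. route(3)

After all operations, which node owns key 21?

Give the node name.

Answer: NC

Derivation:
Op 1: add NA@18 -> ring=[18:NA]
Op 2: add NB@90 -> ring=[18:NA,90:NB]
Op 3: route key 34: smallest pos >= 34 is 90 -> NB
Op 4: route key 10: smallest pos >= 10 is 18 -> NA
Op 5: remove NA -> ring=[90:NB]
Op 6: add NC@66 -> ring=[66:NC,90:NB]
Op 7: remove NB -> ring=[66:NC]
Op 8: route key 3: smallest pos >= 3 is 66 -> NC
Final route key 21: smallest pos >= 21 is 66 -> NC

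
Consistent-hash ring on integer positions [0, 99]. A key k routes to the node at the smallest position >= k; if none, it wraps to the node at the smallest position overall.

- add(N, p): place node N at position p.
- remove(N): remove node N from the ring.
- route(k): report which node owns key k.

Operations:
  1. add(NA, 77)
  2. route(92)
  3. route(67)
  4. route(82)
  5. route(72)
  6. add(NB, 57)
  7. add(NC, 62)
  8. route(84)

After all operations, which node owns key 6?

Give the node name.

Op 1: add NA@77 -> ring=[77:NA]
Op 2: route key 92: none >= 92, wrap to smallest pos 77 -> NA
Op 3: route key 67: smallest pos >= 67 is 77 -> NA
Op 4: route key 82: none >= 82, wrap to smallest pos 77 -> NA
Op 5: route key 72: smallest pos >= 72 is 77 -> NA
Op 6: add NB@57 -> ring=[57:NB,77:NA]
Op 7: add NC@62 -> ring=[57:NB,62:NC,77:NA]
Op 8: route key 84: none >= 84, wrap to smallest pos 57 -> NB
Final route key 6: smallest pos >= 6 is 57 -> NB

Answer: NB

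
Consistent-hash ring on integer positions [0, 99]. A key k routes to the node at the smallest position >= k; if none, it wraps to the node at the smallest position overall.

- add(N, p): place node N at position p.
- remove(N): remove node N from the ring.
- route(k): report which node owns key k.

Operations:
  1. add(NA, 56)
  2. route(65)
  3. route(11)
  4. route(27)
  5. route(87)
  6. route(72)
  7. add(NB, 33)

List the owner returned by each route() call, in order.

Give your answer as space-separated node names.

Answer: NA NA NA NA NA

Derivation:
Op 1: add NA@56 -> ring=[56:NA]
Op 2: route key 65: none >= 65, wrap to smallest pos 56 -> NA
Op 3: route key 11: smallest pos >= 11 is 56 -> NA
Op 4: route key 27: smallest pos >= 27 is 56 -> NA
Op 5: route key 87: none >= 87, wrap to smallest pos 56 -> NA
Op 6: route key 72: none >= 72, wrap to smallest pos 56 -> NA
Op 7: add NB@33 -> ring=[33:NB,56:NA]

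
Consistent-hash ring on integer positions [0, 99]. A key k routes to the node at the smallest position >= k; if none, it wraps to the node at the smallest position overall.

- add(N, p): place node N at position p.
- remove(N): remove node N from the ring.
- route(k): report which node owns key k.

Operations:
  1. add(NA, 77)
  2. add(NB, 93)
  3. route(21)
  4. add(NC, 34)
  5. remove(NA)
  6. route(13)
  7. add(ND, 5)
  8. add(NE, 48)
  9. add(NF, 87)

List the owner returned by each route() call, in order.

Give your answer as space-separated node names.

Op 1: add NA@77 -> ring=[77:NA]
Op 2: add NB@93 -> ring=[77:NA,93:NB]
Op 3: route key 21: smallest pos >= 21 is 77 -> NA
Op 4: add NC@34 -> ring=[34:NC,77:NA,93:NB]
Op 5: remove NA -> ring=[34:NC,93:NB]
Op 6: route key 13: smallest pos >= 13 is 34 -> NC
Op 7: add ND@5 -> ring=[5:ND,34:NC,93:NB]
Op 8: add NE@48 -> ring=[5:ND,34:NC,48:NE,93:NB]
Op 9: add NF@87 -> ring=[5:ND,34:NC,48:NE,87:NF,93:NB]

Answer: NA NC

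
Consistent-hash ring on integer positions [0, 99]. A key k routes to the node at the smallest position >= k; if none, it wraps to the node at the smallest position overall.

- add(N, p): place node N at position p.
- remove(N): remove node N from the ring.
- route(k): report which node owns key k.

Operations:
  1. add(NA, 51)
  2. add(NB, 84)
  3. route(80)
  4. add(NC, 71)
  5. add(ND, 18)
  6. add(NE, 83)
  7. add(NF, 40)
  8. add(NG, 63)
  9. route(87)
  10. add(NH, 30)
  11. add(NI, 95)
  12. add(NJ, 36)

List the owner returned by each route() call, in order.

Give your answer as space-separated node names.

Answer: NB ND

Derivation:
Op 1: add NA@51 -> ring=[51:NA]
Op 2: add NB@84 -> ring=[51:NA,84:NB]
Op 3: route key 80: smallest pos >= 80 is 84 -> NB
Op 4: add NC@71 -> ring=[51:NA,71:NC,84:NB]
Op 5: add ND@18 -> ring=[18:ND,51:NA,71:NC,84:NB]
Op 6: add NE@83 -> ring=[18:ND,51:NA,71:NC,83:NE,84:NB]
Op 7: add NF@40 -> ring=[18:ND,40:NF,51:NA,71:NC,83:NE,84:NB]
Op 8: add NG@63 -> ring=[18:ND,40:NF,51:NA,63:NG,71:NC,83:NE,84:NB]
Op 9: route key 87: none >= 87, wrap to smallest pos 18 -> ND
Op 10: add NH@30 -> ring=[18:ND,30:NH,40:NF,51:NA,63:NG,71:NC,83:NE,84:NB]
Op 11: add NI@95 -> ring=[18:ND,30:NH,40:NF,51:NA,63:NG,71:NC,83:NE,84:NB,95:NI]
Op 12: add NJ@36 -> ring=[18:ND,30:NH,36:NJ,40:NF,51:NA,63:NG,71:NC,83:NE,84:NB,95:NI]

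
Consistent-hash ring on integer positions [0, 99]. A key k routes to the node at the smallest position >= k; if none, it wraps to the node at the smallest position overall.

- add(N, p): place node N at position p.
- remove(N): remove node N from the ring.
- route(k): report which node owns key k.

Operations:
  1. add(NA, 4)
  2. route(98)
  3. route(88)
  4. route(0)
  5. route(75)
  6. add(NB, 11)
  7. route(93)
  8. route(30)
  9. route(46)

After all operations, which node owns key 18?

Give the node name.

Op 1: add NA@4 -> ring=[4:NA]
Op 2: route key 98: none >= 98, wrap to smallest pos 4 -> NA
Op 3: route key 88: none >= 88, wrap to smallest pos 4 -> NA
Op 4: route key 0: smallest pos >= 0 is 4 -> NA
Op 5: route key 75: none >= 75, wrap to smallest pos 4 -> NA
Op 6: add NB@11 -> ring=[4:NA,11:NB]
Op 7: route key 93: none >= 93, wrap to smallest pos 4 -> NA
Op 8: route key 30: none >= 30, wrap to smallest pos 4 -> NA
Op 9: route key 46: none >= 46, wrap to smallest pos 4 -> NA
Final route key 18: none >= 18, wrap to smallest pos 4 -> NA

Answer: NA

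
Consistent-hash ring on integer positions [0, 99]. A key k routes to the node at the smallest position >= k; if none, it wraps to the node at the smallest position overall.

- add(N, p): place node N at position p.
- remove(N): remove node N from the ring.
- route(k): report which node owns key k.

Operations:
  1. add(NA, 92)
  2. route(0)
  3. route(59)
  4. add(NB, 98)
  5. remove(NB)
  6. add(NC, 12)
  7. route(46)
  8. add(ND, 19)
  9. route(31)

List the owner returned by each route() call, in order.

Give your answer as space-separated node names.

Op 1: add NA@92 -> ring=[92:NA]
Op 2: route key 0: smallest pos >= 0 is 92 -> NA
Op 3: route key 59: smallest pos >= 59 is 92 -> NA
Op 4: add NB@98 -> ring=[92:NA,98:NB]
Op 5: remove NB -> ring=[92:NA]
Op 6: add NC@12 -> ring=[12:NC,92:NA]
Op 7: route key 46: smallest pos >= 46 is 92 -> NA
Op 8: add ND@19 -> ring=[12:NC,19:ND,92:NA]
Op 9: route key 31: smallest pos >= 31 is 92 -> NA

Answer: NA NA NA NA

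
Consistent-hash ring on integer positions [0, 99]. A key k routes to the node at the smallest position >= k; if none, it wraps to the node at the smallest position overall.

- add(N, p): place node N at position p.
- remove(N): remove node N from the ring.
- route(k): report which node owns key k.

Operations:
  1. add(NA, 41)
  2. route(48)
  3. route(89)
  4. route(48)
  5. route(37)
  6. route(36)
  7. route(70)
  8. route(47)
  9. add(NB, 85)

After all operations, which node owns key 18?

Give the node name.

Answer: NA

Derivation:
Op 1: add NA@41 -> ring=[41:NA]
Op 2: route key 48: none >= 48, wrap to smallest pos 41 -> NA
Op 3: route key 89: none >= 89, wrap to smallest pos 41 -> NA
Op 4: route key 48: none >= 48, wrap to smallest pos 41 -> NA
Op 5: route key 37: smallest pos >= 37 is 41 -> NA
Op 6: route key 36: smallest pos >= 36 is 41 -> NA
Op 7: route key 70: none >= 70, wrap to smallest pos 41 -> NA
Op 8: route key 47: none >= 47, wrap to smallest pos 41 -> NA
Op 9: add NB@85 -> ring=[41:NA,85:NB]
Final route key 18: smallest pos >= 18 is 41 -> NA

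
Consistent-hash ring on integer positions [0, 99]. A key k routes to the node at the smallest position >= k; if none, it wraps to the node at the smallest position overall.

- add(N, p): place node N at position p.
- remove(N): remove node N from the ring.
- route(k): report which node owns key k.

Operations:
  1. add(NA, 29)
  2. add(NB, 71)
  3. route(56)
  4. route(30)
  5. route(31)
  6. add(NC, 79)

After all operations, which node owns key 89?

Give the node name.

Op 1: add NA@29 -> ring=[29:NA]
Op 2: add NB@71 -> ring=[29:NA,71:NB]
Op 3: route key 56: smallest pos >= 56 is 71 -> NB
Op 4: route key 30: smallest pos >= 30 is 71 -> NB
Op 5: route key 31: smallest pos >= 31 is 71 -> NB
Op 6: add NC@79 -> ring=[29:NA,71:NB,79:NC]
Final route key 89: none >= 89, wrap to smallest pos 29 -> NA

Answer: NA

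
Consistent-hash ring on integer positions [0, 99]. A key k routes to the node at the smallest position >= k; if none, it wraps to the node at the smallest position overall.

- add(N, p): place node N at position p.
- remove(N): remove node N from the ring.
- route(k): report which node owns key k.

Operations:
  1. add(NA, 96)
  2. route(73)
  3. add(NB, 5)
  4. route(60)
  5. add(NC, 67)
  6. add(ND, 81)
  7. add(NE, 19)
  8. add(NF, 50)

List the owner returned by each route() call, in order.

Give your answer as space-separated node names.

Op 1: add NA@96 -> ring=[96:NA]
Op 2: route key 73: smallest pos >= 73 is 96 -> NA
Op 3: add NB@5 -> ring=[5:NB,96:NA]
Op 4: route key 60: smallest pos >= 60 is 96 -> NA
Op 5: add NC@67 -> ring=[5:NB,67:NC,96:NA]
Op 6: add ND@81 -> ring=[5:NB,67:NC,81:ND,96:NA]
Op 7: add NE@19 -> ring=[5:NB,19:NE,67:NC,81:ND,96:NA]
Op 8: add NF@50 -> ring=[5:NB,19:NE,50:NF,67:NC,81:ND,96:NA]

Answer: NA NA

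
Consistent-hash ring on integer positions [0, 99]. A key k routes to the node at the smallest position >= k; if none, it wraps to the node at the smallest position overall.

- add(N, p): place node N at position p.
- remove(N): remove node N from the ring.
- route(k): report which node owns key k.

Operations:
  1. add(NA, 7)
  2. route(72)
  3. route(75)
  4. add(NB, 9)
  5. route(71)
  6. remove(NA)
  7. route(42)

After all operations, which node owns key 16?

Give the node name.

Op 1: add NA@7 -> ring=[7:NA]
Op 2: route key 72: none >= 72, wrap to smallest pos 7 -> NA
Op 3: route key 75: none >= 75, wrap to smallest pos 7 -> NA
Op 4: add NB@9 -> ring=[7:NA,9:NB]
Op 5: route key 71: none >= 71, wrap to smallest pos 7 -> NA
Op 6: remove NA -> ring=[9:NB]
Op 7: route key 42: none >= 42, wrap to smallest pos 9 -> NB
Final route key 16: none >= 16, wrap to smallest pos 9 -> NB

Answer: NB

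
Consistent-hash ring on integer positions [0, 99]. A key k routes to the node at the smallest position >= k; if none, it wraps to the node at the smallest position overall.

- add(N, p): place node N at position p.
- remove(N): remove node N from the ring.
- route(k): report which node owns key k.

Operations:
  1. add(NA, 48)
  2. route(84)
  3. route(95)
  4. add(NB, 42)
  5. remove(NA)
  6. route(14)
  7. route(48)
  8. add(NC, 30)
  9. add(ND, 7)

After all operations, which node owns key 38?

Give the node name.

Op 1: add NA@48 -> ring=[48:NA]
Op 2: route key 84: none >= 84, wrap to smallest pos 48 -> NA
Op 3: route key 95: none >= 95, wrap to smallest pos 48 -> NA
Op 4: add NB@42 -> ring=[42:NB,48:NA]
Op 5: remove NA -> ring=[42:NB]
Op 6: route key 14: smallest pos >= 14 is 42 -> NB
Op 7: route key 48: none >= 48, wrap to smallest pos 42 -> NB
Op 8: add NC@30 -> ring=[30:NC,42:NB]
Op 9: add ND@7 -> ring=[7:ND,30:NC,42:NB]
Final route key 38: smallest pos >= 38 is 42 -> NB

Answer: NB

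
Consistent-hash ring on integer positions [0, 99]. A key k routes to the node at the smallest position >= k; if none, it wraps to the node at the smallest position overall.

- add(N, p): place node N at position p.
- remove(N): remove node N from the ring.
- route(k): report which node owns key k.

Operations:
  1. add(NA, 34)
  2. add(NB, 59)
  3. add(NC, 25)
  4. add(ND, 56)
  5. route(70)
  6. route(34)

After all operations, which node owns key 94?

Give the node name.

Answer: NC

Derivation:
Op 1: add NA@34 -> ring=[34:NA]
Op 2: add NB@59 -> ring=[34:NA,59:NB]
Op 3: add NC@25 -> ring=[25:NC,34:NA,59:NB]
Op 4: add ND@56 -> ring=[25:NC,34:NA,56:ND,59:NB]
Op 5: route key 70: none >= 70, wrap to smallest pos 25 -> NC
Op 6: route key 34: smallest pos >= 34 is 34 -> NA
Final route key 94: none >= 94, wrap to smallest pos 25 -> NC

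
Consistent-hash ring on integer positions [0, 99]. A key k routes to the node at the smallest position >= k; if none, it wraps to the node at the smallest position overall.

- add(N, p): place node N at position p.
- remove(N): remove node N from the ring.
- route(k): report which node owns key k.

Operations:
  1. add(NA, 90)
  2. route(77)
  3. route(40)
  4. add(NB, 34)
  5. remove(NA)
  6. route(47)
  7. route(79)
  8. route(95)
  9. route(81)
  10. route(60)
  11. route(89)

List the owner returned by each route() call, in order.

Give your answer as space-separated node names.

Op 1: add NA@90 -> ring=[90:NA]
Op 2: route key 77: smallest pos >= 77 is 90 -> NA
Op 3: route key 40: smallest pos >= 40 is 90 -> NA
Op 4: add NB@34 -> ring=[34:NB,90:NA]
Op 5: remove NA -> ring=[34:NB]
Op 6: route key 47: none >= 47, wrap to smallest pos 34 -> NB
Op 7: route key 79: none >= 79, wrap to smallest pos 34 -> NB
Op 8: route key 95: none >= 95, wrap to smallest pos 34 -> NB
Op 9: route key 81: none >= 81, wrap to smallest pos 34 -> NB
Op 10: route key 60: none >= 60, wrap to smallest pos 34 -> NB
Op 11: route key 89: none >= 89, wrap to smallest pos 34 -> NB

Answer: NA NA NB NB NB NB NB NB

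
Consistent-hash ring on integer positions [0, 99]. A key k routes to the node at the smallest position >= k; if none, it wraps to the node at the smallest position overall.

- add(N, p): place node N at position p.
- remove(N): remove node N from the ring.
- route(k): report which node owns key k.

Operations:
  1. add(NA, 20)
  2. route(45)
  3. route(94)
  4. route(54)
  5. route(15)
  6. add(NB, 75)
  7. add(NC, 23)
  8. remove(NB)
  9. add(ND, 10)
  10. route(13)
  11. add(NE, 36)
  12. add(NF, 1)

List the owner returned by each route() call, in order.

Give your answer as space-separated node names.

Answer: NA NA NA NA NA

Derivation:
Op 1: add NA@20 -> ring=[20:NA]
Op 2: route key 45: none >= 45, wrap to smallest pos 20 -> NA
Op 3: route key 94: none >= 94, wrap to smallest pos 20 -> NA
Op 4: route key 54: none >= 54, wrap to smallest pos 20 -> NA
Op 5: route key 15: smallest pos >= 15 is 20 -> NA
Op 6: add NB@75 -> ring=[20:NA,75:NB]
Op 7: add NC@23 -> ring=[20:NA,23:NC,75:NB]
Op 8: remove NB -> ring=[20:NA,23:NC]
Op 9: add ND@10 -> ring=[10:ND,20:NA,23:NC]
Op 10: route key 13: smallest pos >= 13 is 20 -> NA
Op 11: add NE@36 -> ring=[10:ND,20:NA,23:NC,36:NE]
Op 12: add NF@1 -> ring=[1:NF,10:ND,20:NA,23:NC,36:NE]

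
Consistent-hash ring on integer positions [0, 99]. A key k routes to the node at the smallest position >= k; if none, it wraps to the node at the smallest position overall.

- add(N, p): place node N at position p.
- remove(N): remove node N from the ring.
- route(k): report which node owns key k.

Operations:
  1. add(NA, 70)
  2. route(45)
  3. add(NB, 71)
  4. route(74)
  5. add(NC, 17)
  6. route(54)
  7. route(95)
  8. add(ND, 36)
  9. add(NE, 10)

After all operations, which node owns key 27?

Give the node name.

Op 1: add NA@70 -> ring=[70:NA]
Op 2: route key 45: smallest pos >= 45 is 70 -> NA
Op 3: add NB@71 -> ring=[70:NA,71:NB]
Op 4: route key 74: none >= 74, wrap to smallest pos 70 -> NA
Op 5: add NC@17 -> ring=[17:NC,70:NA,71:NB]
Op 6: route key 54: smallest pos >= 54 is 70 -> NA
Op 7: route key 95: none >= 95, wrap to smallest pos 17 -> NC
Op 8: add ND@36 -> ring=[17:NC,36:ND,70:NA,71:NB]
Op 9: add NE@10 -> ring=[10:NE,17:NC,36:ND,70:NA,71:NB]
Final route key 27: smallest pos >= 27 is 36 -> ND

Answer: ND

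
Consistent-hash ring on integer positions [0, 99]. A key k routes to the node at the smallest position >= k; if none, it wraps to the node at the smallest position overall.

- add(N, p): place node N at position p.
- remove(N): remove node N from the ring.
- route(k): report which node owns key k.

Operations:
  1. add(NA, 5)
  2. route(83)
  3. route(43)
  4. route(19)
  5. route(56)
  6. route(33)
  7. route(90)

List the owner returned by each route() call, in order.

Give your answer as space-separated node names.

Op 1: add NA@5 -> ring=[5:NA]
Op 2: route key 83: none >= 83, wrap to smallest pos 5 -> NA
Op 3: route key 43: none >= 43, wrap to smallest pos 5 -> NA
Op 4: route key 19: none >= 19, wrap to smallest pos 5 -> NA
Op 5: route key 56: none >= 56, wrap to smallest pos 5 -> NA
Op 6: route key 33: none >= 33, wrap to smallest pos 5 -> NA
Op 7: route key 90: none >= 90, wrap to smallest pos 5 -> NA

Answer: NA NA NA NA NA NA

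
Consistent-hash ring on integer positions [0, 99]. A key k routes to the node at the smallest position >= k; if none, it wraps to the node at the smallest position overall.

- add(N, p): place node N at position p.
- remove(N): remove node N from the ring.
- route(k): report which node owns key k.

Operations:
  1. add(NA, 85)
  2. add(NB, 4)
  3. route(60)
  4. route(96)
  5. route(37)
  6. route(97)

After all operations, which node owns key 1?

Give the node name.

Op 1: add NA@85 -> ring=[85:NA]
Op 2: add NB@4 -> ring=[4:NB,85:NA]
Op 3: route key 60: smallest pos >= 60 is 85 -> NA
Op 4: route key 96: none >= 96, wrap to smallest pos 4 -> NB
Op 5: route key 37: smallest pos >= 37 is 85 -> NA
Op 6: route key 97: none >= 97, wrap to smallest pos 4 -> NB
Final route key 1: smallest pos >= 1 is 4 -> NB

Answer: NB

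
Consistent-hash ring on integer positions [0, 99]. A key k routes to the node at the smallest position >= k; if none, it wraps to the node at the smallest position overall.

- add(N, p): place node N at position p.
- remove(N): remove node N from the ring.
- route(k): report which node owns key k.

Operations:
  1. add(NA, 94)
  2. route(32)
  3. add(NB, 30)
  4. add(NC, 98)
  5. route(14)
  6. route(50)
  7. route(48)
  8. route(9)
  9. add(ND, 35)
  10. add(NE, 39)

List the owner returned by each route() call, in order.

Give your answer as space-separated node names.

Op 1: add NA@94 -> ring=[94:NA]
Op 2: route key 32: smallest pos >= 32 is 94 -> NA
Op 3: add NB@30 -> ring=[30:NB,94:NA]
Op 4: add NC@98 -> ring=[30:NB,94:NA,98:NC]
Op 5: route key 14: smallest pos >= 14 is 30 -> NB
Op 6: route key 50: smallest pos >= 50 is 94 -> NA
Op 7: route key 48: smallest pos >= 48 is 94 -> NA
Op 8: route key 9: smallest pos >= 9 is 30 -> NB
Op 9: add ND@35 -> ring=[30:NB,35:ND,94:NA,98:NC]
Op 10: add NE@39 -> ring=[30:NB,35:ND,39:NE,94:NA,98:NC]

Answer: NA NB NA NA NB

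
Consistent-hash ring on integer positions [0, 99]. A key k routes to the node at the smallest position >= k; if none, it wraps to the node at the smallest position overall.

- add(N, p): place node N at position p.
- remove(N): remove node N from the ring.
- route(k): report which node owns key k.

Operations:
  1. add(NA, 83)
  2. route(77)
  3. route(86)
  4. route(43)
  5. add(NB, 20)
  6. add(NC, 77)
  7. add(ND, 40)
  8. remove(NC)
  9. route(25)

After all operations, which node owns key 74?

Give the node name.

Answer: NA

Derivation:
Op 1: add NA@83 -> ring=[83:NA]
Op 2: route key 77: smallest pos >= 77 is 83 -> NA
Op 3: route key 86: none >= 86, wrap to smallest pos 83 -> NA
Op 4: route key 43: smallest pos >= 43 is 83 -> NA
Op 5: add NB@20 -> ring=[20:NB,83:NA]
Op 6: add NC@77 -> ring=[20:NB,77:NC,83:NA]
Op 7: add ND@40 -> ring=[20:NB,40:ND,77:NC,83:NA]
Op 8: remove NC -> ring=[20:NB,40:ND,83:NA]
Op 9: route key 25: smallest pos >= 25 is 40 -> ND
Final route key 74: smallest pos >= 74 is 83 -> NA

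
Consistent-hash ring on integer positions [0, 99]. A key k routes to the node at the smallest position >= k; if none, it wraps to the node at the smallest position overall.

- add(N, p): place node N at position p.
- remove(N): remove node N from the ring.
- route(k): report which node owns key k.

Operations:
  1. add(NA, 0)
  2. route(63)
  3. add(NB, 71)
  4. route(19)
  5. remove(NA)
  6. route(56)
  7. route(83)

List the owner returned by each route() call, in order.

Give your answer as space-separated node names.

Answer: NA NB NB NB

Derivation:
Op 1: add NA@0 -> ring=[0:NA]
Op 2: route key 63: none >= 63, wrap to smallest pos 0 -> NA
Op 3: add NB@71 -> ring=[0:NA,71:NB]
Op 4: route key 19: smallest pos >= 19 is 71 -> NB
Op 5: remove NA -> ring=[71:NB]
Op 6: route key 56: smallest pos >= 56 is 71 -> NB
Op 7: route key 83: none >= 83, wrap to smallest pos 71 -> NB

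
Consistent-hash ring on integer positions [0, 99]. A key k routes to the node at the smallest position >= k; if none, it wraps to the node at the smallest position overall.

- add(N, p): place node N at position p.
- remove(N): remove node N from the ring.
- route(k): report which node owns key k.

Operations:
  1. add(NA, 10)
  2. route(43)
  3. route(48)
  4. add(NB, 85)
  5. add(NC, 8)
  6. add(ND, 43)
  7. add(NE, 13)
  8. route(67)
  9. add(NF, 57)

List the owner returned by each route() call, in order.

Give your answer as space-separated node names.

Op 1: add NA@10 -> ring=[10:NA]
Op 2: route key 43: none >= 43, wrap to smallest pos 10 -> NA
Op 3: route key 48: none >= 48, wrap to smallest pos 10 -> NA
Op 4: add NB@85 -> ring=[10:NA,85:NB]
Op 5: add NC@8 -> ring=[8:NC,10:NA,85:NB]
Op 6: add ND@43 -> ring=[8:NC,10:NA,43:ND,85:NB]
Op 7: add NE@13 -> ring=[8:NC,10:NA,13:NE,43:ND,85:NB]
Op 8: route key 67: smallest pos >= 67 is 85 -> NB
Op 9: add NF@57 -> ring=[8:NC,10:NA,13:NE,43:ND,57:NF,85:NB]

Answer: NA NA NB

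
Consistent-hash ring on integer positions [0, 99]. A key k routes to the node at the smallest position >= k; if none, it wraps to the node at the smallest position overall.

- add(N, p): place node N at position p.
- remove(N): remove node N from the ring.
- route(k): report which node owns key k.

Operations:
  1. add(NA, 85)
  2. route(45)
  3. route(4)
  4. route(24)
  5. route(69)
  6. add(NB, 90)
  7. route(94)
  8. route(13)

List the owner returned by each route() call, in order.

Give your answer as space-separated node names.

Op 1: add NA@85 -> ring=[85:NA]
Op 2: route key 45: smallest pos >= 45 is 85 -> NA
Op 3: route key 4: smallest pos >= 4 is 85 -> NA
Op 4: route key 24: smallest pos >= 24 is 85 -> NA
Op 5: route key 69: smallest pos >= 69 is 85 -> NA
Op 6: add NB@90 -> ring=[85:NA,90:NB]
Op 7: route key 94: none >= 94, wrap to smallest pos 85 -> NA
Op 8: route key 13: smallest pos >= 13 is 85 -> NA

Answer: NA NA NA NA NA NA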